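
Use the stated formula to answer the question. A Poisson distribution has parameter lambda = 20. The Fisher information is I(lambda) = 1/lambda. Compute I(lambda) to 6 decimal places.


Fisher information for Poisson: I(lambda) = 1/lambda.
lambda = 20.
I(lambda) = 1/20 = 0.050000

0.050000


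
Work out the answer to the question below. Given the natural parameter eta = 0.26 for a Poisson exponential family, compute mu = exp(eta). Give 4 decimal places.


Expectation parameter for Poisson exponential family:
mu = exp(eta).
eta = 0.26.
mu = exp(0.26) = 1.2969

1.2969


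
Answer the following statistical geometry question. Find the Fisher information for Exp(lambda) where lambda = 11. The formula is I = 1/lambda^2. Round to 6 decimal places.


Fisher information for exponential: I(lambda) = 1/lambda^2.
lambda = 11, lambda^2 = 121.
I = 1/121 = 0.008264

0.008264


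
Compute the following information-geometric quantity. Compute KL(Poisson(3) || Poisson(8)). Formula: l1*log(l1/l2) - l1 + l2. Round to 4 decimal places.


KL divergence for Poisson:
KL = l1*log(l1/l2) - l1 + l2.
l1 = 3, l2 = 8.
log(3/8) = -0.980829.
l1*log(l1/l2) = 3 * -0.980829 = -2.942488.
KL = -2.942488 - 3 + 8 = 2.0575

2.0575


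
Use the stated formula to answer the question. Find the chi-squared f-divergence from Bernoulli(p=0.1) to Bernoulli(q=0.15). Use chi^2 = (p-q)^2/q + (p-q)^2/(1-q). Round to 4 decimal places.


Chi-squared divergence between Bernoulli distributions:
chi^2 = (p-q)^2/q + (p-q)^2/(1-q).
p = 0.1, q = 0.15, p-q = -0.05.
(p-q)^2 = 0.0025.
term1 = 0.0025/0.15 = 0.016667.
term2 = 0.0025/0.85 = 0.002941.
chi^2 = 0.016667 + 0.002941 = 0.0196

0.0196


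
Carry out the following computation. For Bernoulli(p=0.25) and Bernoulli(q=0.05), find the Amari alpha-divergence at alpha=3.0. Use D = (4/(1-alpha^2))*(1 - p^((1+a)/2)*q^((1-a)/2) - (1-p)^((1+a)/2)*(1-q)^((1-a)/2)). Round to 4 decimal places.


Amari alpha-divergence:
D = (4/(1-alpha^2))*(1 - p^((1+a)/2)*q^((1-a)/2) - (1-p)^((1+a)/2)*(1-q)^((1-a)/2)).
alpha = 3.0, p = 0.25, q = 0.05.
e1 = (1+alpha)/2 = 2.0, e2 = (1-alpha)/2 = -1.0.
t1 = p^e1 * q^e2 = 0.25^2.0 * 0.05^-1.0 = 1.25.
t2 = (1-p)^e1 * (1-q)^e2 = 0.75^2.0 * 0.95^-1.0 = 0.592105.
4/(1-alpha^2) = -0.5.
D = -0.5*(1 - 1.25 - 0.592105) = 0.4211

0.4211


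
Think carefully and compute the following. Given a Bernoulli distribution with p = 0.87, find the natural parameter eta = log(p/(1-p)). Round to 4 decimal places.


Natural parameter for Bernoulli: eta = log(p/(1-p)).
p = 0.87, 1-p = 0.13.
p/(1-p) = 6.692308.
eta = log(6.692308) = 1.9010

1.9010


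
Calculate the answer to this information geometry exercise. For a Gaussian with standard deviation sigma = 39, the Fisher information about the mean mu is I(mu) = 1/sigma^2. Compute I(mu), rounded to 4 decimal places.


The Fisher information for the mean of a normal distribution is I(mu) = 1/sigma^2.
sigma = 39, so sigma^2 = 1521.
I(mu) = 1/1521 = 0.0007

0.0007


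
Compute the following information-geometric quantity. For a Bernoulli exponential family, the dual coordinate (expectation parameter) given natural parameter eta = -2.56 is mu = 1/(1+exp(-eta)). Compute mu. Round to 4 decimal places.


Dual coordinate (expectation parameter) for Bernoulli:
mu = 1/(1+exp(-eta)).
eta = -2.56.
exp(-eta) = exp(2.56) = 12.935817.
mu = 1/(1+12.935817) = 0.0718

0.0718


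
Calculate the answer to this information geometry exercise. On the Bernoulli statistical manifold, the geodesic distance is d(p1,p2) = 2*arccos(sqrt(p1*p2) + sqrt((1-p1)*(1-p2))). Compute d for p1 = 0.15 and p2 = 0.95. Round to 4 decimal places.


Geodesic distance on Bernoulli manifold:
d(p1,p2) = 2*arccos(sqrt(p1*p2) + sqrt((1-p1)*(1-p2))).
sqrt(p1*p2) = sqrt(0.15*0.95) = 0.377492.
sqrt((1-p1)*(1-p2)) = sqrt(0.85*0.05) = 0.206155.
arg = 0.377492 + 0.206155 = 0.583647.
d = 2*arccos(0.583647) = 1.8952

1.8952


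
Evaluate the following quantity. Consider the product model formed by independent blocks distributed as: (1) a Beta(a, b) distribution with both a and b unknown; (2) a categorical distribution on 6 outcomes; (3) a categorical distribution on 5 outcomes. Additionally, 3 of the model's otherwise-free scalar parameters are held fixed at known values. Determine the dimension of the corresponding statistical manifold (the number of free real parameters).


The dimension of a statistical manifold equals the number of free
(independent) real parameters of the model. For a product of independent
blocks the parameter counts add.
- Beta (a, b): 2.
- categorical on 6 outcomes (probabilities sum to 1): 6-1 = 5.
- categorical on 5 outcomes (probabilities sum to 1): 5-1 = 4.
Total = 2 + 5 + 4 = 11.
3 parameter(s) fixed at known values: 11 - 3 = 8.
Dimension = 8

8


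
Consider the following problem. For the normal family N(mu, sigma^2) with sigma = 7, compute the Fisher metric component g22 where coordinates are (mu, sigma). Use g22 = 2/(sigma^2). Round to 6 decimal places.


For the 2-parameter normal family, the Fisher metric has:
  g11 = 1/sigma^2, g22 = 2/sigma^2.
sigma = 7, sigma^2 = 49.
g22 = 0.040816

0.040816


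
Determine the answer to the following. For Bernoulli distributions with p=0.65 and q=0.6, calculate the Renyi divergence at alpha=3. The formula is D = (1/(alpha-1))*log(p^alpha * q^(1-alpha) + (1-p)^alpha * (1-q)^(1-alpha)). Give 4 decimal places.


Renyi divergence of order alpha between Bernoulli distributions:
D = (1/(alpha-1))*log(p^alpha * q^(1-alpha) + (1-p)^alpha * (1-q)^(1-alpha)).
alpha = 3, p = 0.65, q = 0.6.
p^alpha * q^(1-alpha) = 0.65^3 * 0.6^-2 = 0.762847.
(1-p)^alpha * (1-q)^(1-alpha) = 0.35^3 * 0.4^-2 = 0.267969.
sum = 0.762847 + 0.267969 = 1.030816.
D = (1/2)*log(1.030816) = 0.0152

0.0152


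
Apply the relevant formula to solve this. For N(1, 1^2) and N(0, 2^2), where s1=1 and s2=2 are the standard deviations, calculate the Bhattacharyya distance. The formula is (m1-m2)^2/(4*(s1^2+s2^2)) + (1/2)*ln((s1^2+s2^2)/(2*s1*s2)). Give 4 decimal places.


Bhattacharyya distance between two Gaussians:
DB = (m1-m2)^2/(4*(s1^2+s2^2)) + (1/2)*ln((s1^2+s2^2)/(2*s1*s2)).
(m1-m2)^2 = (1)^2 = 1.
s1^2+s2^2 = 1 + 4 = 5.
term1 = 1/20 = 0.05.
term2 = 0.5*ln(5/4.0) = 0.111572.
DB = 0.05 + 0.111572 = 0.1616

0.1616


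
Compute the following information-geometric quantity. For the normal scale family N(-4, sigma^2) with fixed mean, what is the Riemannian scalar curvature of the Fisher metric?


This family has a single free parameter, so its statistical manifold
is 1-dimensional. The Riemann curvature tensor of any 1-dimensional
Riemannian manifold vanishes identically, so R = 0.

0


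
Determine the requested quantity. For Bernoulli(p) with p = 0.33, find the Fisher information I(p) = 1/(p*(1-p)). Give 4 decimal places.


For Bernoulli(p), Fisher information is I(p) = 1/(p*(1-p)).
p = 0.33, 1-p = 0.67.
p*(1-p) = 0.2211.
I(p) = 1/0.2211 = 4.5228

4.5228


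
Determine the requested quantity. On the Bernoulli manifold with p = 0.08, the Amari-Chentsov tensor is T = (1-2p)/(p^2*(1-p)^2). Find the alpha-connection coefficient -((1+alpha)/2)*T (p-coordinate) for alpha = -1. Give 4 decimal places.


Skewness (Amari-Chentsov) tensor: T = (1-2p)/(p^2*(1-p)^2).
p = 0.08, 1-2p = 0.84, p^2 = 0.0064, (1-p)^2 = 0.8464.
T = 0.84/(0.0064 * 0.8464) = 155.068526.
In the p-coordinate, Gamma^(alpha) = Gamma^(0) - (alpha/2)*T with Gamma^(0) = (1/2)*g'(p) = -T/2,
so Gamma^(alpha) = -((1+alpha)/2)*T.
alpha = -1, -(1+alpha)/2 = 0.0.
Gamma = 0.0 * 155.068526 = 0.0000

0.0000


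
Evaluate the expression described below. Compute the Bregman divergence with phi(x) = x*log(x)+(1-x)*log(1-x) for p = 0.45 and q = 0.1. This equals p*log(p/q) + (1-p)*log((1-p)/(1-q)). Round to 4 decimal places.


Bregman divergence with negative entropy generator:
D = p*log(p/q) + (1-p)*log((1-p)/(1-q)).
p = 0.45, q = 0.1.
p*log(p/q) = 0.45*log(0.45/0.1) = 0.676835.
(1-p)*log((1-p)/(1-q)) = 0.55*log(0.55/0.9) = -0.270862.
D = 0.676835 + -0.270862 = 0.4060

0.4060


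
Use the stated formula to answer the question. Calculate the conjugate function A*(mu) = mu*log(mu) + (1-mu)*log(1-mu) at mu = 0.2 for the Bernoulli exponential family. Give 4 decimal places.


Legendre transform for Bernoulli:
A*(mu) = mu*log(mu) + (1-mu)*log(1-mu).
mu = 0.2, 1-mu = 0.8.
mu*log(mu) = 0.2*log(0.2) = -0.321888.
(1-mu)*log(1-mu) = 0.8*log(0.8) = -0.178515.
A* = -0.321888 + -0.178515 = -0.5004

-0.5004


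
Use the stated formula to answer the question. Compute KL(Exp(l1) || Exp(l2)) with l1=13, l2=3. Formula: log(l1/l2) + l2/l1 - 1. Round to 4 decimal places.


KL divergence for exponential family:
KL = log(l1/l2) + l2/l1 - 1.
log(13/3) = 1.466337.
3/13 = 0.230769.
KL = 1.466337 + 0.230769 - 1 = 0.6971

0.6971


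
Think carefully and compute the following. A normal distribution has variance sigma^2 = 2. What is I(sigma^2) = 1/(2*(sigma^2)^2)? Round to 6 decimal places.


Fisher information for variance: I(sigma^2) = 1/(2*sigma^4).
sigma^2 = 2, so sigma^4 = 4.
I = 1/(2*4) = 1/8 = 0.125000

0.125000


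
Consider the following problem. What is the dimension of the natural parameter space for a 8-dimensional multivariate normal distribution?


Exponential family dimension calculation:
For 8-dim MVN: mean has 8 params, covariance has 8*9/2 = 36 unique entries.
Total dim = 8 + 36 = 44.

44


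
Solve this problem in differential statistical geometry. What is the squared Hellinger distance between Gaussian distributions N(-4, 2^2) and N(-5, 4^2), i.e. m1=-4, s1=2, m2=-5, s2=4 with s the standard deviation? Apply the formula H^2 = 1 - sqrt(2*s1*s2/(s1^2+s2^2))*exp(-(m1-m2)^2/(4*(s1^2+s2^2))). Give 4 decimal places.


Squared Hellinger distance for Gaussians:
H^2 = 1 - sqrt(2*s1*s2/(s1^2+s2^2)) * exp(-(m1-m2)^2/(4*(s1^2+s2^2))).
s1^2 = 4, s2^2 = 16, s1^2+s2^2 = 20.
sqrt(2*2*4/(20)) = 0.894427.
(m1-m2)^2 = (1)^2 = 1.
exp(-1/(4*20)) = exp(-0.0125) = 0.987578.
H^2 = 1 - 0.894427*0.987578 = 0.1167

0.1167


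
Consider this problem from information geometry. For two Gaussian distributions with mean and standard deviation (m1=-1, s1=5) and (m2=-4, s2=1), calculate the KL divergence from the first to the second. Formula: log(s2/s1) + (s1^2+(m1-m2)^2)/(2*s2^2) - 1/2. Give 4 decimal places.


KL divergence between normal distributions:
KL = log(s2/s1) + (s1^2 + (m1-m2)^2)/(2*s2^2) - 1/2.
log(1/5) = -1.609438.
(5^2 + (-1--4)^2)/(2*1^2) = (25 + 9)/2 = 17.0.
KL = -1.609438 + 17.0 - 0.5 = 14.8906

14.8906


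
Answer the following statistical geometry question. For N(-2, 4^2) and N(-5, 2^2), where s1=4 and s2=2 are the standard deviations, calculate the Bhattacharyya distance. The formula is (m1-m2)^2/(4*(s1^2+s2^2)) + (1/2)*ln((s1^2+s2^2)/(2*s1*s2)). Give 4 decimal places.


Bhattacharyya distance between two Gaussians:
DB = (m1-m2)^2/(4*(s1^2+s2^2)) + (1/2)*ln((s1^2+s2^2)/(2*s1*s2)).
(m1-m2)^2 = (3)^2 = 9.
s1^2+s2^2 = 16 + 4 = 20.
term1 = 9/80 = 0.1125.
term2 = 0.5*ln(20/16.0) = 0.111572.
DB = 0.1125 + 0.111572 = 0.2241

0.2241


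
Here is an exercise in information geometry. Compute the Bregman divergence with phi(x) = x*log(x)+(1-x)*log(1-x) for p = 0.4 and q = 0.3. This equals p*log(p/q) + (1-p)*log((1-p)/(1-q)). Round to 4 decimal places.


Bregman divergence with negative entropy generator:
D = p*log(p/q) + (1-p)*log((1-p)/(1-q)).
p = 0.4, q = 0.3.
p*log(p/q) = 0.4*log(0.4/0.3) = 0.115073.
(1-p)*log((1-p)/(1-q)) = 0.6*log(0.6/0.7) = -0.09249.
D = 0.115073 + -0.09249 = 0.0226

0.0226


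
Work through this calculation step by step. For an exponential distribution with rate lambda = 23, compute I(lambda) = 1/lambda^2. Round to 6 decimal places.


Fisher information for exponential: I(lambda) = 1/lambda^2.
lambda = 23, lambda^2 = 529.
I = 1/529 = 0.001890

0.001890


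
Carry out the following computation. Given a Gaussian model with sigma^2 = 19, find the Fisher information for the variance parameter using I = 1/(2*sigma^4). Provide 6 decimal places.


Fisher information for variance: I(sigma^2) = 1/(2*sigma^4).
sigma^2 = 19, so sigma^4 = 361.
I = 1/(2*361) = 1/722 = 0.001385

0.001385


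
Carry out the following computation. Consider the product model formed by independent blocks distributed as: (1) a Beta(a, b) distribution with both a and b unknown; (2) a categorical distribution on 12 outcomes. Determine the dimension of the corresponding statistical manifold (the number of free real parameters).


The dimension of a statistical manifold equals the number of free
(independent) real parameters of the model. For a product of independent
blocks the parameter counts add.
- Beta (a, b): 2.
- categorical on 12 outcomes (probabilities sum to 1): 12-1 = 11.
Total = 2 + 11 = 13.
Dimension = 13

13


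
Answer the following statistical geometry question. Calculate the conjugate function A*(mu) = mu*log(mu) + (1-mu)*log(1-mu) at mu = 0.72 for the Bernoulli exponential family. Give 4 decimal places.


Legendre transform for Bernoulli:
A*(mu) = mu*log(mu) + (1-mu)*log(1-mu).
mu = 0.72, 1-mu = 0.28.
mu*log(mu) = 0.72*log(0.72) = -0.236523.
(1-mu)*log(1-mu) = 0.28*log(0.28) = -0.35643.
A* = -0.236523 + -0.35643 = -0.5930

-0.5930


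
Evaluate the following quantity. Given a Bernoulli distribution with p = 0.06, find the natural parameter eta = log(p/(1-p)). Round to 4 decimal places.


Natural parameter for Bernoulli: eta = log(p/(1-p)).
p = 0.06, 1-p = 0.94.
p/(1-p) = 0.06383.
eta = log(0.06383) = -2.7515

-2.7515


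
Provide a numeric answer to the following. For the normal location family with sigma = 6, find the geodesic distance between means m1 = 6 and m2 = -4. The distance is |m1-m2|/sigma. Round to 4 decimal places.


On the fixed-variance normal subfamily, geodesic distance = |m1-m2|/sigma.
|6 - -4| = 10.
sigma = 6.
d = 10/6 = 1.6667

1.6667


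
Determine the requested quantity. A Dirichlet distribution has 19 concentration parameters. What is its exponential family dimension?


Exponential family dimension calculation:
Dirichlet with 19 components has 19 natural parameters.

19


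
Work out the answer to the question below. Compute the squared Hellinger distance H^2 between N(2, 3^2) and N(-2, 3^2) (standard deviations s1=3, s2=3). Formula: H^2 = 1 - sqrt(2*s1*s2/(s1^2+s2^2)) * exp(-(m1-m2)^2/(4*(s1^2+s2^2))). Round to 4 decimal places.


Squared Hellinger distance for Gaussians:
H^2 = 1 - sqrt(2*s1*s2/(s1^2+s2^2)) * exp(-(m1-m2)^2/(4*(s1^2+s2^2))).
s1^2 = 9, s2^2 = 9, s1^2+s2^2 = 18.
sqrt(2*3*3/(18)) = 1.0.
(m1-m2)^2 = (4)^2 = 16.
exp(-16/(4*18)) = exp(-0.222222) = 0.800737.
H^2 = 1 - 1.0*0.800737 = 0.1993

0.1993


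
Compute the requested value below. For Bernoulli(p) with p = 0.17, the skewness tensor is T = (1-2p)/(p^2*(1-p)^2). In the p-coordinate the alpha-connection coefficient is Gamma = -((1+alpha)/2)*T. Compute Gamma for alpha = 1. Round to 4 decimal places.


Skewness (Amari-Chentsov) tensor: T = (1-2p)/(p^2*(1-p)^2).
p = 0.17, 1-2p = 0.66, p^2 = 0.0289, (1-p)^2 = 0.6889.
T = 0.66/(0.0289 * 0.6889) = 33.150487.
In the p-coordinate, Gamma^(alpha) = Gamma^(0) - (alpha/2)*T with Gamma^(0) = (1/2)*g'(p) = -T/2,
so Gamma^(alpha) = -((1+alpha)/2)*T.
alpha = 1, -(1+alpha)/2 = -1.0.
Gamma = -1.0 * 33.150487 = -33.1505

-33.1505


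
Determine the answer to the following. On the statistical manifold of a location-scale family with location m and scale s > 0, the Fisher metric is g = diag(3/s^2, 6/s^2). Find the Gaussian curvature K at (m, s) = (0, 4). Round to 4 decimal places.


The metric has the form g = (A dm^2 + B ds^2)/s^2 with A = 3, B = 6.
Substitute u = sqrt(A/B)*m: g = B*(du^2 + ds^2)/s^2, i.e. B times the
Poincare upper half-plane metric, which has constant Gaussian curvature -1.
Scaling a 2D metric by a constant c divides the Gaussian curvature by c,
so K = -1/B = -1/(6) = -0.1667 everywhere (the point (m, s) = (0, 4) is irrelevant:
the curvature is constant).
The requested Gaussian curvature is K = -0.1667.

-0.1667


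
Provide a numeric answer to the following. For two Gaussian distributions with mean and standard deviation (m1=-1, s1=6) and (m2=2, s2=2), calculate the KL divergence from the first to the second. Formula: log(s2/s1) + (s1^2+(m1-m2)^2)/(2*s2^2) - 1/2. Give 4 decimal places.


KL divergence between normal distributions:
KL = log(s2/s1) + (s1^2 + (m1-m2)^2)/(2*s2^2) - 1/2.
log(2/6) = -1.098612.
(6^2 + (-1-2)^2)/(2*2^2) = (36 + 9)/8 = 5.625.
KL = -1.098612 + 5.625 - 0.5 = 4.0264

4.0264


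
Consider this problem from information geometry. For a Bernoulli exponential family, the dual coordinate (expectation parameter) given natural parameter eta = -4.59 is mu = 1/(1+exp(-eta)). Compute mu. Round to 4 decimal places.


Dual coordinate (expectation parameter) for Bernoulli:
mu = 1/(1+exp(-eta)).
eta = -4.59.
exp(-eta) = exp(4.59) = 98.49443.
mu = 1/(1+98.49443) = 0.0101

0.0101


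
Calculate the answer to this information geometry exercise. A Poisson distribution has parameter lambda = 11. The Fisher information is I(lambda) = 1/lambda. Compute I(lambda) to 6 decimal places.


Fisher information for Poisson: I(lambda) = 1/lambda.
lambda = 11.
I(lambda) = 1/11 = 0.090909

0.090909


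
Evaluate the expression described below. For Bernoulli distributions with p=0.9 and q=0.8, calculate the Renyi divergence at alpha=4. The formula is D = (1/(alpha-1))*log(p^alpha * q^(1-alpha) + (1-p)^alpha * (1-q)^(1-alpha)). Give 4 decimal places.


Renyi divergence of order alpha between Bernoulli distributions:
D = (1/(alpha-1))*log(p^alpha * q^(1-alpha) + (1-p)^alpha * (1-q)^(1-alpha)).
alpha = 4, p = 0.9, q = 0.8.
p^alpha * q^(1-alpha) = 0.9^4 * 0.8^-3 = 1.281445.
(1-p)^alpha * (1-q)^(1-alpha) = 0.1^4 * 0.2^-3 = 0.0125.
sum = 1.281445 + 0.0125 = 1.293945.
D = (1/3)*log(1.293945) = 0.0859

0.0859


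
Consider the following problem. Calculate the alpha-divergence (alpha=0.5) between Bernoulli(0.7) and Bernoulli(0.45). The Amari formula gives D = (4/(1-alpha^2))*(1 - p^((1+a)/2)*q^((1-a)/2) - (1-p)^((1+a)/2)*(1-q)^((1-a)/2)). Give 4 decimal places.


Amari alpha-divergence:
D = (4/(1-alpha^2))*(1 - p^((1+a)/2)*q^((1-a)/2) - (1-p)^((1+a)/2)*(1-q)^((1-a)/2)).
alpha = 0.5, p = 0.7, q = 0.45.
e1 = (1+alpha)/2 = 0.75, e2 = (1-alpha)/2 = 0.25.
t1 = p^e1 * q^e2 = 0.7^0.75 * 0.45^0.25 = 0.626797.
t2 = (1-p)^e1 * (1-q)^e2 = 0.3^0.75 * 0.55^0.25 = 0.349085.
4/(1-alpha^2) = 5.333333.
D = 5.333333*(1 - 0.626797 - 0.349085) = 0.1286

0.1286


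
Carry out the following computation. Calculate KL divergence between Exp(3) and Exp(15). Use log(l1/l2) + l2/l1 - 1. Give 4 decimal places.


KL divergence for exponential family:
KL = log(l1/l2) + l2/l1 - 1.
log(3/15) = -1.609438.
15/3 = 5.0.
KL = -1.609438 + 5.0 - 1 = 2.3906

2.3906


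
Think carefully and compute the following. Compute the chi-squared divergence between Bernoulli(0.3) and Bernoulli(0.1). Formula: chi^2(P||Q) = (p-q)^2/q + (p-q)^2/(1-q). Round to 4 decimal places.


Chi-squared divergence between Bernoulli distributions:
chi^2 = (p-q)^2/q + (p-q)^2/(1-q).
p = 0.3, q = 0.1, p-q = 0.2.
(p-q)^2 = 0.04.
term1 = 0.04/0.1 = 0.4.
term2 = 0.04/0.9 = 0.044444.
chi^2 = 0.4 + 0.044444 = 0.4444

0.4444


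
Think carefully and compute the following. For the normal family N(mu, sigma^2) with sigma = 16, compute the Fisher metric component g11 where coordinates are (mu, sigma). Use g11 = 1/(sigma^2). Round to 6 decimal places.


For the 2-parameter normal family, the Fisher metric has:
  g11 = 1/sigma^2, g22 = 2/sigma^2.
sigma = 16, sigma^2 = 256.
g11 = 0.003906

0.003906


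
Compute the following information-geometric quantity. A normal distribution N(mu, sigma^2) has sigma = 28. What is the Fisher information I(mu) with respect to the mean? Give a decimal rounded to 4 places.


The Fisher information for the mean of a normal distribution is I(mu) = 1/sigma^2.
sigma = 28, so sigma^2 = 784.
I(mu) = 1/784 = 0.0013

0.0013


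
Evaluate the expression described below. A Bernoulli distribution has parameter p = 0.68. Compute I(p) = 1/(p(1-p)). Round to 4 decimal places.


For Bernoulli(p), Fisher information is I(p) = 1/(p*(1-p)).
p = 0.68, 1-p = 0.32.
p*(1-p) = 0.2176.
I(p) = 1/0.2176 = 4.5956

4.5956


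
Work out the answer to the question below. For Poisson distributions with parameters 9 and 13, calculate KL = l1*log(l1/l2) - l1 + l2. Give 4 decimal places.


KL divergence for Poisson:
KL = l1*log(l1/l2) - l1 + l2.
l1 = 9, l2 = 13.
log(9/13) = -0.367725.
l1*log(l1/l2) = 9 * -0.367725 = -3.309523.
KL = -3.309523 - 9 + 13 = 0.6905

0.6905


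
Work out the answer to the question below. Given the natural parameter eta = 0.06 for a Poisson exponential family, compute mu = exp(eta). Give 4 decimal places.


Expectation parameter for Poisson exponential family:
mu = exp(eta).
eta = 0.06.
mu = exp(0.06) = 1.0618

1.0618


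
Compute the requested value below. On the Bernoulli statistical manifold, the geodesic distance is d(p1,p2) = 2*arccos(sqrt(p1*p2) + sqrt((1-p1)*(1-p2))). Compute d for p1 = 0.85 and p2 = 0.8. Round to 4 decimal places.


Geodesic distance on Bernoulli manifold:
d(p1,p2) = 2*arccos(sqrt(p1*p2) + sqrt((1-p1)*(1-p2))).
sqrt(p1*p2) = sqrt(0.85*0.8) = 0.824621.
sqrt((1-p1)*(1-p2)) = sqrt(0.15*0.2) = 0.173205.
arg = 0.824621 + 0.173205 = 0.997826.
d = 2*arccos(0.997826) = 0.1319

0.1319


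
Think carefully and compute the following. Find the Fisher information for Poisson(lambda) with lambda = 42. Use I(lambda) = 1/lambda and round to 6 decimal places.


Fisher information for Poisson: I(lambda) = 1/lambda.
lambda = 42.
I(lambda) = 1/42 = 0.023810

0.023810


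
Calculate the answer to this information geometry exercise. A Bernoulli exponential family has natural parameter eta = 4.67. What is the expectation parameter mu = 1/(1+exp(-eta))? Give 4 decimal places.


Dual coordinate (expectation parameter) for Bernoulli:
mu = 1/(1+exp(-eta)).
eta = 4.67.
exp(-eta) = exp(-4.67) = 0.009372.
mu = 1/(1+0.009372) = 0.9907

0.9907


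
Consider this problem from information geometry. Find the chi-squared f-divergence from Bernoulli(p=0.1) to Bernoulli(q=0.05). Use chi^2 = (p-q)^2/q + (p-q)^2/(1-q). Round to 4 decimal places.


Chi-squared divergence between Bernoulli distributions:
chi^2 = (p-q)^2/q + (p-q)^2/(1-q).
p = 0.1, q = 0.05, p-q = 0.05.
(p-q)^2 = 0.0025.
term1 = 0.0025/0.05 = 0.05.
term2 = 0.0025/0.95 = 0.002632.
chi^2 = 0.05 + 0.002632 = 0.0526

0.0526


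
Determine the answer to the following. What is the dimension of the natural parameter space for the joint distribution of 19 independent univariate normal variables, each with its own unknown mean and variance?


Exponential family dimension calculation:
Each univariate normal has two natural parameters (mu/sigma^2 and -1/(2 sigma^2)).
With 19 independent components, dim = 2 * 19 = 38.

38


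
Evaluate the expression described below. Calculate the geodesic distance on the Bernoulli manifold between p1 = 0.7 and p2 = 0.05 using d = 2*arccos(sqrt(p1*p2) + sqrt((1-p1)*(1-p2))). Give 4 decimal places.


Geodesic distance on Bernoulli manifold:
d(p1,p2) = 2*arccos(sqrt(p1*p2) + sqrt((1-p1)*(1-p2))).
sqrt(p1*p2) = sqrt(0.7*0.05) = 0.187083.
sqrt((1-p1)*(1-p2)) = sqrt(0.3*0.95) = 0.533854.
arg = 0.187083 + 0.533854 = 0.720937.
d = 2*arccos(0.720937) = 1.5313

1.5313


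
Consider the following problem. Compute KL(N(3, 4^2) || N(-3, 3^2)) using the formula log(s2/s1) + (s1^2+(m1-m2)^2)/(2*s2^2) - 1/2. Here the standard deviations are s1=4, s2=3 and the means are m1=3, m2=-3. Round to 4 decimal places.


KL divergence between normal distributions:
KL = log(s2/s1) + (s1^2 + (m1-m2)^2)/(2*s2^2) - 1/2.
log(3/4) = -0.287682.
(4^2 + (3--3)^2)/(2*3^2) = (16 + 36)/18 = 2.888889.
KL = -0.287682 + 2.888889 - 0.5 = 2.1012

2.1012


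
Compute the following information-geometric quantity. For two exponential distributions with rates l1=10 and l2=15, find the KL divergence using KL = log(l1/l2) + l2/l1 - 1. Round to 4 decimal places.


KL divergence for exponential family:
KL = log(l1/l2) + l2/l1 - 1.
log(10/15) = -0.405465.
15/10 = 1.5.
KL = -0.405465 + 1.5 - 1 = 0.0945

0.0945


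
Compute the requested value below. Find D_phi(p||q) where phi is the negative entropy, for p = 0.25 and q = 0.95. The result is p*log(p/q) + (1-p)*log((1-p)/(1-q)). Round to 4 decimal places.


Bregman divergence with negative entropy generator:
D = p*log(p/q) + (1-p)*log((1-p)/(1-q)).
p = 0.25, q = 0.95.
p*log(p/q) = 0.25*log(0.25/0.95) = -0.33375.
(1-p)*log((1-p)/(1-q)) = 0.75*log(0.75/0.05) = 2.031038.
D = -0.33375 + 2.031038 = 1.6973

1.6973


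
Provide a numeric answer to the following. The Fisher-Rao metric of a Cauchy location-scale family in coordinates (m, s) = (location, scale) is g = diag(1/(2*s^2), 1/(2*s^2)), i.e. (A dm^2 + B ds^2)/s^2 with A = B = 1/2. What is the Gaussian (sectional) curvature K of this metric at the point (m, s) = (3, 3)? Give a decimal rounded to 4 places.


The metric has the form g = (A dm^2 + B ds^2)/s^2 with A = 1/2, B = 1/2.
Substitute u = sqrt(A/B)*m: g = B*(du^2 + ds^2)/s^2, i.e. B times the
Poincare upper half-plane metric, which has constant Gaussian curvature -1.
Scaling a 2D metric by a constant c divides the Gaussian curvature by c,
so K = -1/B = -1/(1/2) = -2.0000 everywhere (the point (m, s) = (3, 3) is irrelevant:
the curvature is constant).
The requested Gaussian curvature is K = -2.0000.

-2.0000


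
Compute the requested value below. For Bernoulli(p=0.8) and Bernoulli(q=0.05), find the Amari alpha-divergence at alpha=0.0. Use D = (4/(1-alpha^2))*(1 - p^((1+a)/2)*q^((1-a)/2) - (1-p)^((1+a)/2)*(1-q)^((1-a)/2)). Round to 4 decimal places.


Amari alpha-divergence:
D = (4/(1-alpha^2))*(1 - p^((1+a)/2)*q^((1-a)/2) - (1-p)^((1+a)/2)*(1-q)^((1-a)/2)).
alpha = 0.0, p = 0.8, q = 0.05.
e1 = (1+alpha)/2 = 0.5, e2 = (1-alpha)/2 = 0.5.
t1 = p^e1 * q^e2 = 0.8^0.5 * 0.05^0.5 = 0.2.
t2 = (1-p)^e1 * (1-q)^e2 = 0.2^0.5 * 0.95^0.5 = 0.43589.
4/(1-alpha^2) = 4.0.
D = 4.0*(1 - 0.2 - 0.43589) = 1.4564

1.4564


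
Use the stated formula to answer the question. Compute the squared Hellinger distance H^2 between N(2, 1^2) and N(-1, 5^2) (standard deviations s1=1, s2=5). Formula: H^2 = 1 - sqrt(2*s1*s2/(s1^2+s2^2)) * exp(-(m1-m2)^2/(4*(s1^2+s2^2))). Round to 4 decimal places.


Squared Hellinger distance for Gaussians:
H^2 = 1 - sqrt(2*s1*s2/(s1^2+s2^2)) * exp(-(m1-m2)^2/(4*(s1^2+s2^2))).
s1^2 = 1, s2^2 = 25, s1^2+s2^2 = 26.
sqrt(2*1*5/(26)) = 0.620174.
(m1-m2)^2 = (3)^2 = 9.
exp(-9/(4*26)) = exp(-0.086538) = 0.9171.
H^2 = 1 - 0.620174*0.9171 = 0.4312

0.4312


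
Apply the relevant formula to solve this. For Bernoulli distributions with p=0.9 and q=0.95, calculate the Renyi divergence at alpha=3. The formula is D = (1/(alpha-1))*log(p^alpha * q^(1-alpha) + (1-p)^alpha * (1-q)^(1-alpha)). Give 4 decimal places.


Renyi divergence of order alpha between Bernoulli distributions:
D = (1/(alpha-1))*log(p^alpha * q^(1-alpha) + (1-p)^alpha * (1-q)^(1-alpha)).
alpha = 3, p = 0.9, q = 0.95.
p^alpha * q^(1-alpha) = 0.9^3 * 0.95^-2 = 0.807756.
(1-p)^alpha * (1-q)^(1-alpha) = 0.1^3 * 0.05^-2 = 0.4.
sum = 0.807756 + 0.4 = 1.207756.
D = (1/2)*log(1.207756) = 0.0944

0.0944


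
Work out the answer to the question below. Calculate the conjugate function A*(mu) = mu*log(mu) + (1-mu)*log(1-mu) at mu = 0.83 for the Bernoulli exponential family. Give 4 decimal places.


Legendre transform for Bernoulli:
A*(mu) = mu*log(mu) + (1-mu)*log(1-mu).
mu = 0.83, 1-mu = 0.17.
mu*log(mu) = 0.83*log(0.83) = -0.154654.
(1-mu)*log(1-mu) = 0.17*log(0.17) = -0.301233.
A* = -0.154654 + -0.301233 = -0.4559

-0.4559


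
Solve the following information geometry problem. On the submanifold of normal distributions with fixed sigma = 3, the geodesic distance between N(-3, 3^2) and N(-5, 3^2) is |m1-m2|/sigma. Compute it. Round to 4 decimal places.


On the fixed-variance normal subfamily, geodesic distance = |m1-m2|/sigma.
|-3 - -5| = 2.
sigma = 3.
d = 2/3 = 0.6667

0.6667


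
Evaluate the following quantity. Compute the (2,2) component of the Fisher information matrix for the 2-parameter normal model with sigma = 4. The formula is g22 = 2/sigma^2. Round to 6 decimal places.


For the 2-parameter normal family, the Fisher metric has:
  g11 = 1/sigma^2, g22 = 2/sigma^2.
sigma = 4, sigma^2 = 16.
g22 = 0.125000

0.125000


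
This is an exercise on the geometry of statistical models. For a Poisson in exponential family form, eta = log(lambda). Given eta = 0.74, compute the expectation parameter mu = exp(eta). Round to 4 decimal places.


Expectation parameter for Poisson exponential family:
mu = exp(eta).
eta = 0.74.
mu = exp(0.74) = 2.0959

2.0959


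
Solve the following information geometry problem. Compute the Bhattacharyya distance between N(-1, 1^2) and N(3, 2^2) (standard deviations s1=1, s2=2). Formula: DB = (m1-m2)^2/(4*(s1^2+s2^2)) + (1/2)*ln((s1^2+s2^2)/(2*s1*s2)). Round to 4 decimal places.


Bhattacharyya distance between two Gaussians:
DB = (m1-m2)^2/(4*(s1^2+s2^2)) + (1/2)*ln((s1^2+s2^2)/(2*s1*s2)).
(m1-m2)^2 = (-4)^2 = 16.
s1^2+s2^2 = 1 + 4 = 5.
term1 = 16/20 = 0.8.
term2 = 0.5*ln(5/4.0) = 0.111572.
DB = 0.8 + 0.111572 = 0.9116

0.9116


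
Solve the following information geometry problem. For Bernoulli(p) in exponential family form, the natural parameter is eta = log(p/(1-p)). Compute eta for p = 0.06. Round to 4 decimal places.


Natural parameter for Bernoulli: eta = log(p/(1-p)).
p = 0.06, 1-p = 0.94.
p/(1-p) = 0.06383.
eta = log(0.06383) = -2.7515

-2.7515


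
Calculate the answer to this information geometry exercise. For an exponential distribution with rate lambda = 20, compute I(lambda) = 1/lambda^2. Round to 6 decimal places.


Fisher information for exponential: I(lambda) = 1/lambda^2.
lambda = 20, lambda^2 = 400.
I = 1/400 = 0.002500

0.002500


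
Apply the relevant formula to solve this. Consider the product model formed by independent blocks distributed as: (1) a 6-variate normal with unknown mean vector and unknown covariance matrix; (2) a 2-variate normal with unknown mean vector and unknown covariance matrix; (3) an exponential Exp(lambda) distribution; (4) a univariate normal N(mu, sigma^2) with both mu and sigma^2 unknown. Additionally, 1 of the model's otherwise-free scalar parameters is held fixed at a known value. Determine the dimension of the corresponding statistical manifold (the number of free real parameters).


The dimension of a statistical manifold equals the number of free
(independent) real parameters of the model. For a product of independent
blocks the parameter counts add.
- 6-variate normal: 6 (mean) + 6*7/2 = 21 (symmetric covariance) = 27.
- 2-variate normal: 2 (mean) + 2*3/2 = 3 (symmetric covariance) = 5.
- exponential (lambda): 1.
- normal (mu, sigma^2): 2.
Total = 27 + 5 + 1 + 2 = 35.
1 parameter(s) fixed at known values: 35 - 1 = 34.
Dimension = 34

34


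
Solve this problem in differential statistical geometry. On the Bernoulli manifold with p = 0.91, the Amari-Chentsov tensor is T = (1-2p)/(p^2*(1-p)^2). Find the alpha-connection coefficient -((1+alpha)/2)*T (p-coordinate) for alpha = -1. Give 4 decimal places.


Skewness (Amari-Chentsov) tensor: T = (1-2p)/(p^2*(1-p)^2).
p = 0.91, 1-2p = -0.82, p^2 = 0.8281, (1-p)^2 = 0.0081.
T = -0.82/(0.8281 * 0.0081) = -122.249206.
In the p-coordinate, Gamma^(alpha) = Gamma^(0) - (alpha/2)*T with Gamma^(0) = (1/2)*g'(p) = -T/2,
so Gamma^(alpha) = -((1+alpha)/2)*T.
alpha = -1, -(1+alpha)/2 = 0.0.
Gamma = 0.0 * -122.249206 = 0.0000

0.0000


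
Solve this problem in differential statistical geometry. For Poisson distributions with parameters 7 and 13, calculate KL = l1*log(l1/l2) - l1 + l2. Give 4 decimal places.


KL divergence for Poisson:
KL = l1*log(l1/l2) - l1 + l2.
l1 = 7, l2 = 13.
log(7/13) = -0.619039.
l1*log(l1/l2) = 7 * -0.619039 = -4.333274.
KL = -4.333274 - 7 + 13 = 1.6667

1.6667


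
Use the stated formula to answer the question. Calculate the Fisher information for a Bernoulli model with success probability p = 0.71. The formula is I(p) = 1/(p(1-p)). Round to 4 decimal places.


For Bernoulli(p), Fisher information is I(p) = 1/(p*(1-p)).
p = 0.71, 1-p = 0.29.
p*(1-p) = 0.2059.
I(p) = 1/0.2059 = 4.8567

4.8567


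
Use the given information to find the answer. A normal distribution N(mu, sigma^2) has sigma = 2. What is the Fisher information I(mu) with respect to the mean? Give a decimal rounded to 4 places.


The Fisher information for the mean of a normal distribution is I(mu) = 1/sigma^2.
sigma = 2, so sigma^2 = 4.
I(mu) = 1/4 = 0.2500

0.2500


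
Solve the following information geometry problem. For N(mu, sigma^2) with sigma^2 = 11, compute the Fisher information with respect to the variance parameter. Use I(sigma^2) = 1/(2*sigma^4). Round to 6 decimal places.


Fisher information for variance: I(sigma^2) = 1/(2*sigma^4).
sigma^2 = 11, so sigma^4 = 121.
I = 1/(2*121) = 1/242 = 0.004132

0.004132


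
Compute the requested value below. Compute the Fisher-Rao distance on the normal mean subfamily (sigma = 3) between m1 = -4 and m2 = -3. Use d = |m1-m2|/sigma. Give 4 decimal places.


On the fixed-variance normal subfamily, geodesic distance = |m1-m2|/sigma.
|-4 - -3| = 1.
sigma = 3.
d = 1/3 = 0.3333

0.3333


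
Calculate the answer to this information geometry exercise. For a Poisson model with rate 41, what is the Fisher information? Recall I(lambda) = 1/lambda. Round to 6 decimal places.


Fisher information for Poisson: I(lambda) = 1/lambda.
lambda = 41.
I(lambda) = 1/41 = 0.024390

0.024390


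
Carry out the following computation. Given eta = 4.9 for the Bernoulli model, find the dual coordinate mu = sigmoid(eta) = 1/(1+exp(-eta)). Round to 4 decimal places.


Dual coordinate (expectation parameter) for Bernoulli:
mu = 1/(1+exp(-eta)).
eta = 4.9.
exp(-eta) = exp(-4.9) = 0.007447.
mu = 1/(1+0.007447) = 0.9926

0.9926


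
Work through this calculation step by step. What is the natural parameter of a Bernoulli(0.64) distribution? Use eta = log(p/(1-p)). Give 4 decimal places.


Natural parameter for Bernoulli: eta = log(p/(1-p)).
p = 0.64, 1-p = 0.36.
p/(1-p) = 1.777778.
eta = log(1.777778) = 0.5754

0.5754


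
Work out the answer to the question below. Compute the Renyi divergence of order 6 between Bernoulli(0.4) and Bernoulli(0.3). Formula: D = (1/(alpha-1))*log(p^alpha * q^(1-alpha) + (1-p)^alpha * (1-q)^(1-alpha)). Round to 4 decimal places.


Renyi divergence of order alpha between Bernoulli distributions:
D = (1/(alpha-1))*log(p^alpha * q^(1-alpha) + (1-p)^alpha * (1-q)^(1-alpha)).
alpha = 6, p = 0.4, q = 0.3.
p^alpha * q^(1-alpha) = 0.4^6 * 0.3^-5 = 1.685597.
(1-p)^alpha * (1-q)^(1-alpha) = 0.6^6 * 0.7^-5 = 0.277599.
sum = 1.685597 + 0.277599 = 1.963195.
D = (1/5)*log(1.963195) = 0.1349

0.1349


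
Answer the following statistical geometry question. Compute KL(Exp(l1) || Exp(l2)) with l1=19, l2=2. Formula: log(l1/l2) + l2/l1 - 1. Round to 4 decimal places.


KL divergence for exponential family:
KL = log(l1/l2) + l2/l1 - 1.
log(19/2) = 2.251292.
2/19 = 0.105263.
KL = 2.251292 + 0.105263 - 1 = 1.3566

1.3566


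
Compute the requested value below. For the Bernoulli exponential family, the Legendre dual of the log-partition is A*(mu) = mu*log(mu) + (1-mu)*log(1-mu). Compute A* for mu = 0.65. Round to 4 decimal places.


Legendre transform for Bernoulli:
A*(mu) = mu*log(mu) + (1-mu)*log(1-mu).
mu = 0.65, 1-mu = 0.35.
mu*log(mu) = 0.65*log(0.65) = -0.280009.
(1-mu)*log(1-mu) = 0.35*log(0.35) = -0.367438.
A* = -0.280009 + -0.367438 = -0.6474

-0.6474


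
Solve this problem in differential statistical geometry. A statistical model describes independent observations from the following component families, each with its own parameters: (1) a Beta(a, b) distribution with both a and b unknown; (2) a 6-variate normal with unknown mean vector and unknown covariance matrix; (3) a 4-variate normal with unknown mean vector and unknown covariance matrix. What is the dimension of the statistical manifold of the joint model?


The dimension of a statistical manifold equals the number of free
(independent) real parameters of the model. For a product of independent
blocks the parameter counts add.
- Beta (a, b): 2.
- 6-variate normal: 6 (mean) + 6*7/2 = 21 (symmetric covariance) = 27.
- 4-variate normal: 4 (mean) + 4*5/2 = 10 (symmetric covariance) = 14.
Total = 2 + 27 + 14 = 43.
Dimension = 43

43


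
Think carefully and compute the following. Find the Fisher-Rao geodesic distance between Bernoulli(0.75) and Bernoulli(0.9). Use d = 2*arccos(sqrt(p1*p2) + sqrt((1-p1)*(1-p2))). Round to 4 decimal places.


Geodesic distance on Bernoulli manifold:
d(p1,p2) = 2*arccos(sqrt(p1*p2) + sqrt((1-p1)*(1-p2))).
sqrt(p1*p2) = sqrt(0.75*0.9) = 0.821584.
sqrt((1-p1)*(1-p2)) = sqrt(0.25*0.1) = 0.158114.
arg = 0.821584 + 0.158114 = 0.979698.
d = 2*arccos(0.979698) = 0.4037

0.4037


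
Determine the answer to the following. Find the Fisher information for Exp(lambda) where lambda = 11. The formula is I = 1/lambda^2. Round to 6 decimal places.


Fisher information for exponential: I(lambda) = 1/lambda^2.
lambda = 11, lambda^2 = 121.
I = 1/121 = 0.008264

0.008264


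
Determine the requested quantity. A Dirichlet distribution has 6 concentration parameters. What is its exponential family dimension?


Exponential family dimension calculation:
Dirichlet with 6 components has 6 natural parameters.

6


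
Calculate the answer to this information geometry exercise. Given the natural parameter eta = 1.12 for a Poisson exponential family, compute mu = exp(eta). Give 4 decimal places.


Expectation parameter for Poisson exponential family:
mu = exp(eta).
eta = 1.12.
mu = exp(1.12) = 3.0649

3.0649


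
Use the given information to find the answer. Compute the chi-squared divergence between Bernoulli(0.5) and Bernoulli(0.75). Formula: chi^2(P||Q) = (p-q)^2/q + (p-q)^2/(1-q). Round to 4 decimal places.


Chi-squared divergence between Bernoulli distributions:
chi^2 = (p-q)^2/q + (p-q)^2/(1-q).
p = 0.5, q = 0.75, p-q = -0.25.
(p-q)^2 = 0.0625.
term1 = 0.0625/0.75 = 0.083333.
term2 = 0.0625/0.25 = 0.25.
chi^2 = 0.083333 + 0.25 = 0.3333

0.3333


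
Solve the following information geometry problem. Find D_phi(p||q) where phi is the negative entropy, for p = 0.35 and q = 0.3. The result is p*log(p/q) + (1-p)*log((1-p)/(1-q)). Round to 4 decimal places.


Bregman divergence with negative entropy generator:
D = p*log(p/q) + (1-p)*log((1-p)/(1-q)).
p = 0.35, q = 0.3.
p*log(p/q) = 0.35*log(0.35/0.3) = 0.053953.
(1-p)*log((1-p)/(1-q)) = 0.65*log(0.65/0.7) = -0.04817.
D = 0.053953 + -0.04817 = 0.0058

0.0058


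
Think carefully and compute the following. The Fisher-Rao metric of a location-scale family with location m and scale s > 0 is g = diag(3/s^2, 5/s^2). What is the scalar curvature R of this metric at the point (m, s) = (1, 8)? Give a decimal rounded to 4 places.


The metric has the form g = (A dm^2 + B ds^2)/s^2 with A = 3, B = 5.
Substitute u = sqrt(A/B)*m: g = B*(du^2 + ds^2)/s^2, i.e. B times the
Poincare upper half-plane metric, which has constant Gaussian curvature -1.
Scaling a 2D metric by a constant c divides the Gaussian curvature by c,
so K = -1/B = -1/(5) = -0.2000 everywhere (the point (m, s) = (1, 8) is irrelevant:
the curvature is constant).
Scalar curvature in dimension 2: R = 2K = -2/(5) = -0.4000.

-0.4000


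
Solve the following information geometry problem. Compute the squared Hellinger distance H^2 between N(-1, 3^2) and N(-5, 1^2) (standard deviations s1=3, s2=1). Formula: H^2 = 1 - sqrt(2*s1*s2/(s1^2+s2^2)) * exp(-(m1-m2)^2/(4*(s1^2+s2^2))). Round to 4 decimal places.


Squared Hellinger distance for Gaussians:
H^2 = 1 - sqrt(2*s1*s2/(s1^2+s2^2)) * exp(-(m1-m2)^2/(4*(s1^2+s2^2))).
s1^2 = 9, s2^2 = 1, s1^2+s2^2 = 10.
sqrt(2*3*1/(10)) = 0.774597.
(m1-m2)^2 = (4)^2 = 16.
exp(-16/(4*10)) = exp(-0.4) = 0.67032.
H^2 = 1 - 0.774597*0.67032 = 0.4808

0.4808


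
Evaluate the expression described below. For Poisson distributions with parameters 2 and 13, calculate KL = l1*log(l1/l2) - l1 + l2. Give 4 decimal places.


KL divergence for Poisson:
KL = l1*log(l1/l2) - l1 + l2.
l1 = 2, l2 = 13.
log(2/13) = -1.871802.
l1*log(l1/l2) = 2 * -1.871802 = -3.743604.
KL = -3.743604 - 2 + 13 = 7.2564

7.2564
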